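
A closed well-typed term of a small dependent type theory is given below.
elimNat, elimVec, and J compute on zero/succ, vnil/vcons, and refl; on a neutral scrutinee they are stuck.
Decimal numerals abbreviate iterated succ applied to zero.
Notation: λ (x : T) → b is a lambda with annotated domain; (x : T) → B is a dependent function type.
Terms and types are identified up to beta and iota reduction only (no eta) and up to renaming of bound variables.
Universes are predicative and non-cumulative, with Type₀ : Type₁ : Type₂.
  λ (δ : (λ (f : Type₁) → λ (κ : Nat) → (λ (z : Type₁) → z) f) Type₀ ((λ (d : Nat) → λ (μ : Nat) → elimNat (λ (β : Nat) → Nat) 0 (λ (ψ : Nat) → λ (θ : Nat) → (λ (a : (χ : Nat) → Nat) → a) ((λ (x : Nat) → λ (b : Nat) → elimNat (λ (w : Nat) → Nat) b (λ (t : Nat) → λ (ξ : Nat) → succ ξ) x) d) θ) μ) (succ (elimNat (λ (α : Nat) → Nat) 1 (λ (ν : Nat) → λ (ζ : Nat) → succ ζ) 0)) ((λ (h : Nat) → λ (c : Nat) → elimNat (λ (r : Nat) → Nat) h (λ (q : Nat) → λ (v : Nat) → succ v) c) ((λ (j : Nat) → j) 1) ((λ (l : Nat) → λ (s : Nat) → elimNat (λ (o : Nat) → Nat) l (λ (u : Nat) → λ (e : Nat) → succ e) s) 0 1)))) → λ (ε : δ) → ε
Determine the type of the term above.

inferred type:
  (δ : Type₀) → (f : δ) → δ


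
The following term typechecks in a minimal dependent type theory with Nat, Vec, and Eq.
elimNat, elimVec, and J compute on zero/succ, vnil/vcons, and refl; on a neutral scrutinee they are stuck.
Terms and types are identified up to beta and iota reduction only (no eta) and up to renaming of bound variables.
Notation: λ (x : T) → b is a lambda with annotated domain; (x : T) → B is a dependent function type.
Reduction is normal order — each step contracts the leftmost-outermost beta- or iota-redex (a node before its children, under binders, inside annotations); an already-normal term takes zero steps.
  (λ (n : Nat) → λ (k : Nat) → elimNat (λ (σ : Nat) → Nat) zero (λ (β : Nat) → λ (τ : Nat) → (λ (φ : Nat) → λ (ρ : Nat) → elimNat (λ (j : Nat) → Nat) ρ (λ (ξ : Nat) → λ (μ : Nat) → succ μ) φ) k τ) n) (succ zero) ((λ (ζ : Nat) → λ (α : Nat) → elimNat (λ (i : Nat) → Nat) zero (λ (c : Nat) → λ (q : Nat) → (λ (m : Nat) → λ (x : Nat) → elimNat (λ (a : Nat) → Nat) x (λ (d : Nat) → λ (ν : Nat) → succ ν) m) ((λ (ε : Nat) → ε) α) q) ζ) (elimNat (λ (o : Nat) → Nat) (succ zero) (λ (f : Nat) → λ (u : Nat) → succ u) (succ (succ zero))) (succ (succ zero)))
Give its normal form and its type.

reduced normal form:
  succ (succ (succ (succ (succ (succ zero)))))
inferred type:
  Nat


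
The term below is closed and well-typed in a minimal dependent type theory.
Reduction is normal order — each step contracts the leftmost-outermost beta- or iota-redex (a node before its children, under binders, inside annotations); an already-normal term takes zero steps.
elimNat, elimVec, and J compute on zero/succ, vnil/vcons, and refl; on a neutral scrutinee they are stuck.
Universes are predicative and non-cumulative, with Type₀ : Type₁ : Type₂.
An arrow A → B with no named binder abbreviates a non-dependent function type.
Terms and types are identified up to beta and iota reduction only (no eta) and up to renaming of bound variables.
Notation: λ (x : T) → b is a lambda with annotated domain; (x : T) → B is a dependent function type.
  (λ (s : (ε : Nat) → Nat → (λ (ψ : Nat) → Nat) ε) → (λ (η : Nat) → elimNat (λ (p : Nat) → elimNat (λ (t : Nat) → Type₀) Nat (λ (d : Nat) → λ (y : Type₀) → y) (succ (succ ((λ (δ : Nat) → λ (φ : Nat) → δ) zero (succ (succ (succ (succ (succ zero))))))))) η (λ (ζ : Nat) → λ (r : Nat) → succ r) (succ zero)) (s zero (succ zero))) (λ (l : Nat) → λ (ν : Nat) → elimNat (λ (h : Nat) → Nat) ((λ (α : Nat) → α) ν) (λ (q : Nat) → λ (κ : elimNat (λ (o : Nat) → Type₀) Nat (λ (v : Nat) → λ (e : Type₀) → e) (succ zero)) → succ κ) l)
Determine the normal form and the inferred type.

reduced normal form:
  succ (succ zero)
inferred type:
  Nat


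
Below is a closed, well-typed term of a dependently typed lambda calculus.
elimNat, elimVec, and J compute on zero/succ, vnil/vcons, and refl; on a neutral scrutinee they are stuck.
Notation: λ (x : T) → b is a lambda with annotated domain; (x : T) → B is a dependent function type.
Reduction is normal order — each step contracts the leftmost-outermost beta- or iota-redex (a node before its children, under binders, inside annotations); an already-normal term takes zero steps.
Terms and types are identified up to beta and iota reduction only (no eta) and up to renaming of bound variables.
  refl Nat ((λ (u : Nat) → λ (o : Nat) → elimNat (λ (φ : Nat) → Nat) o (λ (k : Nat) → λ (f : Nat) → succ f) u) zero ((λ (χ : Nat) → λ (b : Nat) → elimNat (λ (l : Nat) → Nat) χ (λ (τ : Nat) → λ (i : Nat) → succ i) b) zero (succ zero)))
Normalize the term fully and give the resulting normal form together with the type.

resulting normal form:
  refl Nat (succ zero)
the term's type:
  Eq Nat (succ zero) (succ zero)


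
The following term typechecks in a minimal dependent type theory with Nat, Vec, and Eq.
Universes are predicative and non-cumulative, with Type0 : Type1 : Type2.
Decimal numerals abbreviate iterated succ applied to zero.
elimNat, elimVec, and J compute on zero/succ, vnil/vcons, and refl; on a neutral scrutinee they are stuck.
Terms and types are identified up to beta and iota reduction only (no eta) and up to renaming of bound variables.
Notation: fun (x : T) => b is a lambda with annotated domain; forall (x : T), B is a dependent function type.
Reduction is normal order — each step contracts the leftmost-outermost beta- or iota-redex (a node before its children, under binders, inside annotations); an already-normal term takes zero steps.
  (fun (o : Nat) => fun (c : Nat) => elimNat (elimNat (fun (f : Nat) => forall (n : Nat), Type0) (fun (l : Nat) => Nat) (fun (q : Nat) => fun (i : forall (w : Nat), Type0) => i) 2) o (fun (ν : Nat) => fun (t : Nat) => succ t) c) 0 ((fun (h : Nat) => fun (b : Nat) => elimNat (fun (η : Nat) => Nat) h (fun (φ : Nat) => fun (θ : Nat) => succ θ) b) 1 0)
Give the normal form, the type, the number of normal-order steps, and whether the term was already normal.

normal form:
  1
inferred type:
  Nat
reduction steps (normal order): 16
started in normal form: no
first redex: a beta-redex


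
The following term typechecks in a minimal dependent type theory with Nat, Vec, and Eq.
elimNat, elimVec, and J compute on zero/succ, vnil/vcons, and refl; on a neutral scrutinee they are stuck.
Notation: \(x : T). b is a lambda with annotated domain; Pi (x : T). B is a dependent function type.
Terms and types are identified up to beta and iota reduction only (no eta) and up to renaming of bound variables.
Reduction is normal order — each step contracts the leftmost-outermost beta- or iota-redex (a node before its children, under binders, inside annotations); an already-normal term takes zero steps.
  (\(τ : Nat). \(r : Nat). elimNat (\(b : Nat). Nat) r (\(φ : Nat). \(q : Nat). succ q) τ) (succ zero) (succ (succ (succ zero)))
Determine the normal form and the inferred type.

reduced normal form:
  succ (succ (succ (succ zero)))
type:
  Nat
observation: the first redex contracted is a beta-redex; the normal form is reached in 6 normal-order steps.


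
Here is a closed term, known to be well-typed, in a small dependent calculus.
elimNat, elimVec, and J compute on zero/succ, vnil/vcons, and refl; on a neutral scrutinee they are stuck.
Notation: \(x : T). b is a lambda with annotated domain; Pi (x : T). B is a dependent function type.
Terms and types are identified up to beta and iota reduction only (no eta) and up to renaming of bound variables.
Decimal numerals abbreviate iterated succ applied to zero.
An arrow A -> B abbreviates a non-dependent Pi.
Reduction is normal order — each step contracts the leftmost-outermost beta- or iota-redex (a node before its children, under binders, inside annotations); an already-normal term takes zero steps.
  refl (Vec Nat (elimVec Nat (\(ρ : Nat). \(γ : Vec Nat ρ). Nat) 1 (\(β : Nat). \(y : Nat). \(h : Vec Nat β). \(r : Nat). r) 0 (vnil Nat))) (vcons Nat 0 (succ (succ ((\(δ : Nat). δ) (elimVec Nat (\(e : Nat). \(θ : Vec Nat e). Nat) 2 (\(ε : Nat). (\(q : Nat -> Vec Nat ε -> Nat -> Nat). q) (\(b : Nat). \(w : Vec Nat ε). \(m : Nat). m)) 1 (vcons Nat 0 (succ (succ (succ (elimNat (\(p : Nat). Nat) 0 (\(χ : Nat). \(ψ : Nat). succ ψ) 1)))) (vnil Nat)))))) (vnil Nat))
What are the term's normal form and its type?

resulting normal form:
  refl (Vec Nat 1) (vcons Nat 0 4 (vnil Nat))
inferred type:
  Eq (Vec Nat 1) (vcons Nat 0 4 (vnil Nat)) (vcons Nat 0 4 (vnil Nat))
observation: 9 normal-order steps normalize the term, beginning with an elimVec iota-redex.


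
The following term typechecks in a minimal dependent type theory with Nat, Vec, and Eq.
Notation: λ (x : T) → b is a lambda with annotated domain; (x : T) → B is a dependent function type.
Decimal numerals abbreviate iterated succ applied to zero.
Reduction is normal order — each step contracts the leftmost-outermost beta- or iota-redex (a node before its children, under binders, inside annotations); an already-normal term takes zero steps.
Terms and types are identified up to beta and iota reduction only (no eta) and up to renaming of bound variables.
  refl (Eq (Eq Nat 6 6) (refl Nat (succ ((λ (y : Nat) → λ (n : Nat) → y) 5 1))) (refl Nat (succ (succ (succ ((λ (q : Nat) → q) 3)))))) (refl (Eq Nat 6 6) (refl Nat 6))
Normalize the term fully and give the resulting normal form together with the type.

reduced normal form:
  refl (Eq (Eq Nat 6 6) (refl Nat 6) (refl Nat 6)) (refl (Eq Nat 6 6) (refl Nat 6))
inferred type:
  Eq (Eq (Eq Nat 6 6) (refl Nat 6) (refl Nat 6)) (refl (Eq Nat 6 6) (refl Nat 6)) (refl (Eq Nat 6 6) (refl Nat 6))


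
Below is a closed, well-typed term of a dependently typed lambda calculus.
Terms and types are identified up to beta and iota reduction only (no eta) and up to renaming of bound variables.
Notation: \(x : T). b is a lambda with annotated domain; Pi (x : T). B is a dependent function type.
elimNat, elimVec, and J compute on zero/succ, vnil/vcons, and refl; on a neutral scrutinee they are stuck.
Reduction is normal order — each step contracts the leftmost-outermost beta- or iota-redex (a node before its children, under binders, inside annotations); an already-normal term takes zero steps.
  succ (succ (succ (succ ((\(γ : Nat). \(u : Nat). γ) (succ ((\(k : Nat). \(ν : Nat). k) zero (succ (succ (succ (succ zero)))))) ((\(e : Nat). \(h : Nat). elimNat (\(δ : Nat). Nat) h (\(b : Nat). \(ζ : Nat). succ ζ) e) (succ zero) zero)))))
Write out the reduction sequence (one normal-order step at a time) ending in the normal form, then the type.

normal-order reduction:
  succ (succ (succ (succ ((\(γ : Nat). \(u : Nat). γ) (succ ((\(k : Nat). \(ν : Nat). k) zero (succ (succ (succ (succ zero)))))) ((\(e : Nat). \(h : Nat). elimNat (\(δ : Nat). Nat) h (\(b : Nat). \(ζ : Nat). succ ζ) e) (succ zero) zero)))))
  ~> succ (succ (succ (succ ((\(γ : Nat). succ ((\(u : Nat). \(k : Nat). u) zero (succ (succ (succ (succ zero)))))) ((\(ν : Nat). \(e : Nat). elimNat (\(h : Nat). Nat) e (\(δ : Nat). \(b : Nat). succ b) ν) (succ zero) zero)))))
  ~> succ (succ (succ (succ (succ ((\(γ : Nat). \(u : Nat). γ) zero (succ (succ (succ (succ zero)))))))))
  ~> succ (succ (succ (succ (succ ((\(γ : Nat). zero) (succ (succ (succ (succ zero)))))))))
  ~> succ (succ (succ (succ (succ zero))))
type:
  Nat


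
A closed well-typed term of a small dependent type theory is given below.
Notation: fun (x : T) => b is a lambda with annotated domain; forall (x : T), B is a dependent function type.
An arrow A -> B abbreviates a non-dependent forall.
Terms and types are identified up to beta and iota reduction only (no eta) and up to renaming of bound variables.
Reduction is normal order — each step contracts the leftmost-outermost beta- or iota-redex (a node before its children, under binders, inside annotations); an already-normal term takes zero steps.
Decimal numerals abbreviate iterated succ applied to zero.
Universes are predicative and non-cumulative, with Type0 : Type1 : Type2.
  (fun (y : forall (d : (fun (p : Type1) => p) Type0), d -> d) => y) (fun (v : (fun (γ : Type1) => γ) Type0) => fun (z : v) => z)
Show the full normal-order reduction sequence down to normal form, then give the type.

normal-order reduction sequence:
  (fun (y : forall (d : (fun (p : Type1) => p) Type0), d -> d) => y) (fun (v : (fun (γ : Type1) => γ) Type0) => fun (z : v) => z)
  ~> fun (y : (fun (d : Type1) => d) Type0) => fun (p : y) => p
  ~> fun (y : Type0) => fun (d : y) => d
type:
  forall (y : Type0), y -> y


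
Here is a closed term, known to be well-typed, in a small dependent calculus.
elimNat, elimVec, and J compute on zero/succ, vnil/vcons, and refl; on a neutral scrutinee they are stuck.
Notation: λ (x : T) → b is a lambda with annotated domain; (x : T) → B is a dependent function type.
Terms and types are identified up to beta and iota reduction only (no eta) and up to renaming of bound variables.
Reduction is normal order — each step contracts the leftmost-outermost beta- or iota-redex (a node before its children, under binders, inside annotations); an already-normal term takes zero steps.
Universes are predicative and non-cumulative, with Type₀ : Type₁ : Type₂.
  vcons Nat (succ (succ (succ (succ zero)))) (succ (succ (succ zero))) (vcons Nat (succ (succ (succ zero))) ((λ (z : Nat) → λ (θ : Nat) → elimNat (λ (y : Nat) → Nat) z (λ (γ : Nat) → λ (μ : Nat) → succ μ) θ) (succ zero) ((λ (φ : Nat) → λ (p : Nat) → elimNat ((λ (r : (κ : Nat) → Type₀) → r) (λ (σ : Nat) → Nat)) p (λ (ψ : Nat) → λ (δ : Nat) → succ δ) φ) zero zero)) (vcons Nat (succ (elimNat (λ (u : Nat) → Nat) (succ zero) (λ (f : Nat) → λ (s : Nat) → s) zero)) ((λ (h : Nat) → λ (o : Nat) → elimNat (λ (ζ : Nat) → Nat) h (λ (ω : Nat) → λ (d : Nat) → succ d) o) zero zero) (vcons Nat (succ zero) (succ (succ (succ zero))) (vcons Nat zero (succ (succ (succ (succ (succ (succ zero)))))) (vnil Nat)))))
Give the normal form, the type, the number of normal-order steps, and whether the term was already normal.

resulting normal form:
  vcons Nat (succ (succ (succ (succ zero)))) (succ (succ (succ zero))) (vcons Nat (succ (succ (succ zero))) (succ zero) (vcons Nat (succ (succ zero)) zero (vcons Nat (succ zero) (succ (succ (succ zero))) (vcons Nat zero (succ (succ (succ (succ (succ (succ zero)))))) (vnil Nat)))))
type:
  Vec Nat (succ (succ (succ (succ (succ zero)))))
reduction steps (normal order): 10
started in normal form: no
first contracted redex: a beta-redex


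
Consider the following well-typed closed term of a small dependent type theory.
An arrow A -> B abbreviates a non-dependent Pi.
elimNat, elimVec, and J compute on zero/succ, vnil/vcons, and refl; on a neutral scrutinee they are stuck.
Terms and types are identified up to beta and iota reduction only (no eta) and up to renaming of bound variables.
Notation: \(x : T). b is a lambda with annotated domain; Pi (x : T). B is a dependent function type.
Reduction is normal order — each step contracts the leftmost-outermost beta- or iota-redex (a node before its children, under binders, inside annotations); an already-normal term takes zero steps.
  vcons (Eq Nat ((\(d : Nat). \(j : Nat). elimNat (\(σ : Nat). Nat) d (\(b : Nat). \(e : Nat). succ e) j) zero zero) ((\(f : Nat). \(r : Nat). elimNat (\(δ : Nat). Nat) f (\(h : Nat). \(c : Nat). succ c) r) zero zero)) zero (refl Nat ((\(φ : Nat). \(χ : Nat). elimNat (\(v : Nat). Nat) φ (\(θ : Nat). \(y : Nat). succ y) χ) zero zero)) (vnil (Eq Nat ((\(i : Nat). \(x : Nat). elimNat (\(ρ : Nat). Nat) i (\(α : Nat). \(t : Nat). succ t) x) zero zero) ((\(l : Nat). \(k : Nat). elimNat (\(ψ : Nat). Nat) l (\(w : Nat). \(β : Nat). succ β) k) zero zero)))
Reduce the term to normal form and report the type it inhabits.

resulting normal form:
  vcons (Eq Nat zero zero) zero (refl Nat zero) (vnil (Eq Nat zero zero))
inferred type:
  Vec (Eq Nat zero zero) (succ zero)


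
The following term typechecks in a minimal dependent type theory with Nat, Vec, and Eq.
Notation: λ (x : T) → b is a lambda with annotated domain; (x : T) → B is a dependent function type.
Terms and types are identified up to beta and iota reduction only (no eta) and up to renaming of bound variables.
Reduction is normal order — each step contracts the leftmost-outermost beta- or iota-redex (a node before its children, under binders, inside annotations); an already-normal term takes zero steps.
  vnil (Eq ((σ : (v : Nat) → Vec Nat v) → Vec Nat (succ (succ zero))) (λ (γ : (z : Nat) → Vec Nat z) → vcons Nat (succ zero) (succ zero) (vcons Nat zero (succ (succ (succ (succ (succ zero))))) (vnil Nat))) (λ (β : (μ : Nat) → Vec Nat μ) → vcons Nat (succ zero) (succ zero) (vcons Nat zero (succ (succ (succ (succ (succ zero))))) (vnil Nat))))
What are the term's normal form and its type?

normal form:
  vnil (Eq ((σ : (v : Nat) → Vec Nat v) → Vec Nat (succ (succ zero))) (λ (γ : (z : Nat) → Vec Nat z) → vcons Nat (succ zero) (succ zero) (vcons Nat zero (succ (succ (succ (succ (succ zero))))) (vnil Nat))) (λ (β : (μ : Nat) → Vec Nat μ) → vcons Nat (succ zero) (succ zero) (vcons Nat zero (succ (succ (succ (succ (succ zero))))) (vnil Nat))))
type:
  Vec (Eq ((σ : (v : Nat) → Vec Nat v) → Vec Nat (succ (succ zero))) (λ (γ : (z : Nat) → Vec Nat z) → vcons Nat (succ zero) (succ zero) (vcons Nat zero (succ (succ (succ (succ (succ zero))))) (vnil Nat))) (λ (β : (μ : Nat) → Vec Nat μ) → vcons Nat (succ zero) (succ zero) (vcons Nat zero (succ (succ (succ (succ (succ zero))))) (vnil Nat)))) zero
observation: no redex remains anywhere in the term; it is its own normal form.


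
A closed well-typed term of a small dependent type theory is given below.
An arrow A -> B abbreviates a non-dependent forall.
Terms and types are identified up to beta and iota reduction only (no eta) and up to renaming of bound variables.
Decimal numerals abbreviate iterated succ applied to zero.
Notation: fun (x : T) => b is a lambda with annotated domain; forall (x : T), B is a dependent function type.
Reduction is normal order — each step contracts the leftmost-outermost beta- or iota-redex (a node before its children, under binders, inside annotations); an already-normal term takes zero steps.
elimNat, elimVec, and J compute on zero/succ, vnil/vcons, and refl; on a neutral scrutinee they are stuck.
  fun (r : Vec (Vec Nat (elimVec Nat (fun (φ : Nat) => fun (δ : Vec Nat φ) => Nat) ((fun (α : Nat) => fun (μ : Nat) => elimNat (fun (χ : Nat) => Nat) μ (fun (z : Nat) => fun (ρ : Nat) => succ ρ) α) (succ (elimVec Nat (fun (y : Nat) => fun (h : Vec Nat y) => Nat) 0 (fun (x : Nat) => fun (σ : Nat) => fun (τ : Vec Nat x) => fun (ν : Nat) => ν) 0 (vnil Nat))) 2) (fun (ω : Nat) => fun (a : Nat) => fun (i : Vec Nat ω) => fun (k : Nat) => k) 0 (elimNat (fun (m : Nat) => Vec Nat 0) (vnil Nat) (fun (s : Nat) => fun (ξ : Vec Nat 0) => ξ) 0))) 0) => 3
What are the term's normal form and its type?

resulting normal form:
  fun (r : Vec (Vec Nat 3) 0) => 3
inferred type:
  Vec (Vec Nat 3) 0 -> Nat
observation: reduction starts at a beta-redex, and 9 normal-order steps reach the normal form.


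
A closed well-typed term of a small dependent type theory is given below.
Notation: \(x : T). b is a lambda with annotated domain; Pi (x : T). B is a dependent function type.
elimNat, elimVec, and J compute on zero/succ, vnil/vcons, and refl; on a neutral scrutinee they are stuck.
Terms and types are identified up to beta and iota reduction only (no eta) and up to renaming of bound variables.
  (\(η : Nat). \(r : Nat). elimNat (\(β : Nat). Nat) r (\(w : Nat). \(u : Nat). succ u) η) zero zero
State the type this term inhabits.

type:
  Nat


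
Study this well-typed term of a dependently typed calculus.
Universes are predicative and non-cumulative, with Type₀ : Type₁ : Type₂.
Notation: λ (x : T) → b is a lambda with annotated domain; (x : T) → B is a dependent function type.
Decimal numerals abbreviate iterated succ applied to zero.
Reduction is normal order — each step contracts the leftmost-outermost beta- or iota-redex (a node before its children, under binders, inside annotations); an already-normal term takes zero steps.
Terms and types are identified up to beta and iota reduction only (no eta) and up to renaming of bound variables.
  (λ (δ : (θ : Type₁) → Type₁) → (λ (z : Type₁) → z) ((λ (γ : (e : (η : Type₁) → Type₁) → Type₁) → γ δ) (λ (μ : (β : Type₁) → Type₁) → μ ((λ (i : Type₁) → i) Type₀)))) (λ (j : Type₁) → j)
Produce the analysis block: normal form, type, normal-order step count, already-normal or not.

normal form:
  Type₀
the term's type:
  Type₁
normal-order step count: 6
started in normal form: no
first contracted redex: a beta-redex


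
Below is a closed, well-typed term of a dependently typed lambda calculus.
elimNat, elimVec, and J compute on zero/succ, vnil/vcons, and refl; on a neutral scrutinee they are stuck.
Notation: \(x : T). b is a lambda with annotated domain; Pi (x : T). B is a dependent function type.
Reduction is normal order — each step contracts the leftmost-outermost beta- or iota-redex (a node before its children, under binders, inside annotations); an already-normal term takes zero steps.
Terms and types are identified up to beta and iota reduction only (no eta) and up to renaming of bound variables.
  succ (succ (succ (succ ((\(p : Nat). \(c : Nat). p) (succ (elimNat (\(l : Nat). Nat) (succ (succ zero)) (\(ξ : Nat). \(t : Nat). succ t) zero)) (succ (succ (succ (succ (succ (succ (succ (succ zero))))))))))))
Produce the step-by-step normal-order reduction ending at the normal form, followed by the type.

normal-order reduction sequence:
  succ (succ (succ (succ ((\(p : Nat). \(c : Nat). p) (succ (elimNat (\(l : Nat). Nat) (succ (succ zero)) (\(ξ : Nat). \(t : Nat). succ t) zero)) (succ (succ (succ (succ (succ (succ (succ (succ zero))))))))))))
  ~> succ (succ (succ (succ ((\(p : Nat). succ (elimNat (\(c : Nat). Nat) (succ (succ zero)) (\(l : Nat). \(ξ : Nat). succ ξ) zero)) (succ (succ (succ (succ (succ (succ (succ (succ zero))))))))))))
  ~> succ (succ (succ (succ (succ (elimNat (\(p : Nat). Nat) (succ (succ zero)) (\(c : Nat). \(l : Nat). succ l) zero)))))
  ~> succ (succ (succ (succ (succ (succ (succ zero))))))
the term's type:
  Nat


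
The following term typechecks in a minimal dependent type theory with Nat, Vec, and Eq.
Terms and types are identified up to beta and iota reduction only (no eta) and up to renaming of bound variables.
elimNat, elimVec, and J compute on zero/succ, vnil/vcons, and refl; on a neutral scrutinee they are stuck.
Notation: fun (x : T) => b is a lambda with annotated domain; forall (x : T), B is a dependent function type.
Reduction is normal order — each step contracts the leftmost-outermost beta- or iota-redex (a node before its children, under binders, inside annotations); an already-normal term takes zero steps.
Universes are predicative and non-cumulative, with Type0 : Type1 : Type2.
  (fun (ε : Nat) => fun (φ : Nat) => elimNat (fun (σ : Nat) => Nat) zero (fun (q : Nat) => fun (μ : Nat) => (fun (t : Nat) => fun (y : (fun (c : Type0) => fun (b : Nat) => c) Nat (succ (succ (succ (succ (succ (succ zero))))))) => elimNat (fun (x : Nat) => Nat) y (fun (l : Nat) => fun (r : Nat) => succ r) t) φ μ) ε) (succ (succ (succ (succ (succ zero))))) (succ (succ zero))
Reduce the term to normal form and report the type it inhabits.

reduced normal form:
  succ (succ (succ (succ (succ (succ (succ (succ (succ (succ zero)))))))))
inferred type:
  Nat
observation: the term reaches its normal form after 63 normal-order steps.


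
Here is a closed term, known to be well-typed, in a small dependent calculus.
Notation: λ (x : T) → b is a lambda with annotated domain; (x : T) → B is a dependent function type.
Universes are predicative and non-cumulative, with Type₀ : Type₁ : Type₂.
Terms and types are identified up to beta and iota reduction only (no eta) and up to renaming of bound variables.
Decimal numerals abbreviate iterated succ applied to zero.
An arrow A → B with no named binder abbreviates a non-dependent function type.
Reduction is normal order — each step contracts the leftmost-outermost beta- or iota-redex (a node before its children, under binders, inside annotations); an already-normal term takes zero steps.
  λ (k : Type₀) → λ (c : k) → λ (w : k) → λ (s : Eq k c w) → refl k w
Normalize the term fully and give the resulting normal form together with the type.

reduced normal form:
  λ (k : Type₀) → λ (c : k) → λ (w : k) → λ (s : Eq k c w) → refl k w
the term's type:
  (k : Type₀) → (c : k) → (w : k) → Eq k c w → Eq k w w
observation: the term is already in normal form.


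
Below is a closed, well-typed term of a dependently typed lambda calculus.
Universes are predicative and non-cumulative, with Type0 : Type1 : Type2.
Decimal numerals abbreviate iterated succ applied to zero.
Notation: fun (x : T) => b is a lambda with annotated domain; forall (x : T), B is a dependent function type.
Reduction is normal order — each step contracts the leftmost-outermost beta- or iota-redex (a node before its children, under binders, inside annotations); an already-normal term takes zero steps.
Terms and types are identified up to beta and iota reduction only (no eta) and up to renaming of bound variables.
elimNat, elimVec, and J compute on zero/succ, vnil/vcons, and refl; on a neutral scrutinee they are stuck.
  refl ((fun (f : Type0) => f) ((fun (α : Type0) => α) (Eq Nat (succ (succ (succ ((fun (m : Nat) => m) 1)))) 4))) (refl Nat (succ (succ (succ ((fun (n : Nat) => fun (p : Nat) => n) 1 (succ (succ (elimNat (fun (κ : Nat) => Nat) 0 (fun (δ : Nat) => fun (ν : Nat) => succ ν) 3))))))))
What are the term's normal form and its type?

resulting normal form:
  refl (Eq Nat 4 4) (refl Nat 4)
the term's type:
  Eq (Eq Nat 4 4) (refl Nat 4) (refl Nat 4)
observation: 5 normal-order steps normalize the term, beginning with a beta-redex.


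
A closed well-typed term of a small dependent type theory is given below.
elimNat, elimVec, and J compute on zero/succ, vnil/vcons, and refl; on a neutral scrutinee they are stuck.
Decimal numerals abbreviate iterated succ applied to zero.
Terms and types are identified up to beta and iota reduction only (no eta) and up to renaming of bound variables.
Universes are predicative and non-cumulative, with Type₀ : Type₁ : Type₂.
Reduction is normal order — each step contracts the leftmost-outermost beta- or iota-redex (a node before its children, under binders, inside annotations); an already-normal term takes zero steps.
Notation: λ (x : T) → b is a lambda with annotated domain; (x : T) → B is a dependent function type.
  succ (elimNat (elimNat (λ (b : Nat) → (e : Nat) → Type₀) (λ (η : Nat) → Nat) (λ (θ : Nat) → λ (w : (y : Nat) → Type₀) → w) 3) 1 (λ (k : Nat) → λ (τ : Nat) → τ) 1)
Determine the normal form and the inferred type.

resulting normal form:
  2
type:
  Nat
observation: reduction starts at an elimNat iota-redex, and 4 normal-order steps reach the normal form.


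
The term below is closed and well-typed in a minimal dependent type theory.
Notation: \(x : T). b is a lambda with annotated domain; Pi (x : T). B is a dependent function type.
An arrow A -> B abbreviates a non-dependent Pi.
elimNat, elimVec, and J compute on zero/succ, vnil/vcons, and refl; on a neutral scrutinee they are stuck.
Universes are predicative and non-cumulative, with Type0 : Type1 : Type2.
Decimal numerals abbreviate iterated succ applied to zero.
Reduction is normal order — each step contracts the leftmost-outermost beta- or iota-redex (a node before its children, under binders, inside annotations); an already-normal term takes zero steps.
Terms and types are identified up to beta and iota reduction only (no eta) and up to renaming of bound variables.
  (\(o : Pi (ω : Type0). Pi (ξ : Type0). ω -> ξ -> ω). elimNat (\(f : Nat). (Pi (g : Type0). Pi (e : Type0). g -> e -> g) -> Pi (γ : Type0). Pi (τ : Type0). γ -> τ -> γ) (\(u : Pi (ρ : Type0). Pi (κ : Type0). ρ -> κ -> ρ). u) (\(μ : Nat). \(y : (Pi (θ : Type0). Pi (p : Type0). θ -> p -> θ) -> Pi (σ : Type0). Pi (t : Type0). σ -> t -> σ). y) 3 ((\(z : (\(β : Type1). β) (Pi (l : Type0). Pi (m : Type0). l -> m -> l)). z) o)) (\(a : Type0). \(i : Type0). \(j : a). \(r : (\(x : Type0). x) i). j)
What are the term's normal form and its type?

normal form:
  \(o : Type0). \(ω : Type0). \(ξ : o). \(f : ω). ξ
type:
  Pi (o : Type0). Pi (ω : Type0). o -> ω -> o


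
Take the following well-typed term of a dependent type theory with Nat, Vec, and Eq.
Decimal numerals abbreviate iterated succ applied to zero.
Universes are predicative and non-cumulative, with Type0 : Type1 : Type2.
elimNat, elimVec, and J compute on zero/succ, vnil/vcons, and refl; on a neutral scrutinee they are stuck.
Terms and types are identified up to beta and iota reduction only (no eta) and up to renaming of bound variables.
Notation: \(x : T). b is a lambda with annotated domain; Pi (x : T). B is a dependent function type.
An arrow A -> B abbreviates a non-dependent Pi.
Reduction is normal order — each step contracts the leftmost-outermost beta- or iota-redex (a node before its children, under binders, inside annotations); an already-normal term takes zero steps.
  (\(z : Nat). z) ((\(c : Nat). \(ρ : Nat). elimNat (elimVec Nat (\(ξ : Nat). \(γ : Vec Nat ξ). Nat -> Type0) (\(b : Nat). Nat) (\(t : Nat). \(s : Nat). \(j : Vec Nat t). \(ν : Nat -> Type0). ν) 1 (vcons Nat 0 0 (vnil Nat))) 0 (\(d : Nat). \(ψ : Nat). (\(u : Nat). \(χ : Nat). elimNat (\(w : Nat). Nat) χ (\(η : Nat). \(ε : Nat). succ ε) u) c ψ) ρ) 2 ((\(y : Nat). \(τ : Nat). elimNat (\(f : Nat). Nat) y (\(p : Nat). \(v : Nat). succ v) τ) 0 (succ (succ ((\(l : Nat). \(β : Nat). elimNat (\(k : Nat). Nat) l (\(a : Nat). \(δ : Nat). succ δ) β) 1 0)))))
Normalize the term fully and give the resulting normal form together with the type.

reduced normal form:
  6
the term's type:
  Nat


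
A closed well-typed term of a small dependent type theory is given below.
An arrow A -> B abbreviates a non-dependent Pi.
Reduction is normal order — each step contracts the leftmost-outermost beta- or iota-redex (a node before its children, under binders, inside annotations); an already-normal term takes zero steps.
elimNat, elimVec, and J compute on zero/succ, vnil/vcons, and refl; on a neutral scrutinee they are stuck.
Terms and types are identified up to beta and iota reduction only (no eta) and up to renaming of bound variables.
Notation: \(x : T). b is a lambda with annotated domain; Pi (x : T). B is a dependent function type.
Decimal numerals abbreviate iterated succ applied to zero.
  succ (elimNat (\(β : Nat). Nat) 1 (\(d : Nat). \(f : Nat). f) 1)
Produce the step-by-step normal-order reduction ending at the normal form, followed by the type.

reduction (normal order):
  succ (elimNat (\(β : Nat). Nat) 1 (\(d : Nat). \(f : Nat). f) 1)
  ~> succ ((\(β : Nat). \(d : Nat). d) 0 (elimNat (\(f : Nat). Nat) 1 (\(ψ : Nat). \(w : Nat). w) 0))
  ~> succ ((\(β : Nat). β) (elimNat (\(d : Nat). Nat) 1 (\(f : Nat). \(ψ : Nat). ψ) 0))
  ~> succ (elimNat (\(β : Nat). Nat) 1 (\(d : Nat). \(f : Nat). f) 0)
  ~> 2
the term's type:
  Nat


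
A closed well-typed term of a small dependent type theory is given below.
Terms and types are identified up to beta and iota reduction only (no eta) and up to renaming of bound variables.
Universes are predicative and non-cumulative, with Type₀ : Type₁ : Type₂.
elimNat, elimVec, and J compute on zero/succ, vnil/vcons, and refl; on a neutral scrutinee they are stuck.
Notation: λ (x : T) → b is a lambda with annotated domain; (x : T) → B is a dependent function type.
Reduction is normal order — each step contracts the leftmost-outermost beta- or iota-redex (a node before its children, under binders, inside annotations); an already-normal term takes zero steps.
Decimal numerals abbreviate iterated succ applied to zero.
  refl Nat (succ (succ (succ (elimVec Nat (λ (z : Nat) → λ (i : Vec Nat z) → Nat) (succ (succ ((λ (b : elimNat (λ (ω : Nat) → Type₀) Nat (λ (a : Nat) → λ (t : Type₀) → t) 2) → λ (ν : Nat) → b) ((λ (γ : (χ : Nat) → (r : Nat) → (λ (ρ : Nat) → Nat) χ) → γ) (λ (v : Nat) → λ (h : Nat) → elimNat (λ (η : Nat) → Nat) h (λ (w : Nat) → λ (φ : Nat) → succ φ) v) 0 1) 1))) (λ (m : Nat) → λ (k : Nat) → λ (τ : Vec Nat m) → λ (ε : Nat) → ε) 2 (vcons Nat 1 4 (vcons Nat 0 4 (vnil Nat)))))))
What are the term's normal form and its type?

resulting normal form:
  refl Nat 6
the term's type:
  Eq Nat 6 6


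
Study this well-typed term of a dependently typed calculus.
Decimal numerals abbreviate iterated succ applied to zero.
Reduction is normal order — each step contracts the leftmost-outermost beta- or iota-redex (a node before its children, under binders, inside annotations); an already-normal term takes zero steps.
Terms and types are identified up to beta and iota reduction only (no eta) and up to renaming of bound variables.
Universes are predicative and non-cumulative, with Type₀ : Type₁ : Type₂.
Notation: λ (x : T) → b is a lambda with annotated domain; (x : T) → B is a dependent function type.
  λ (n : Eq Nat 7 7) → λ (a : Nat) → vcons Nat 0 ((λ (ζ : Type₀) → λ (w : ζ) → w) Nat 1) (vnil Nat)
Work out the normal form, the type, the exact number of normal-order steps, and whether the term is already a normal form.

normal form:
  λ (n : Eq Nat 7 7) → λ (a : Nat) → vcons Nat 0 1 (vnil Nat)
type:
  (n : Eq Nat 7 7) → (a : Nat) → Vec Nat 1
normal-order step count: 2
term was already normal: no
first redex: a beta-redex


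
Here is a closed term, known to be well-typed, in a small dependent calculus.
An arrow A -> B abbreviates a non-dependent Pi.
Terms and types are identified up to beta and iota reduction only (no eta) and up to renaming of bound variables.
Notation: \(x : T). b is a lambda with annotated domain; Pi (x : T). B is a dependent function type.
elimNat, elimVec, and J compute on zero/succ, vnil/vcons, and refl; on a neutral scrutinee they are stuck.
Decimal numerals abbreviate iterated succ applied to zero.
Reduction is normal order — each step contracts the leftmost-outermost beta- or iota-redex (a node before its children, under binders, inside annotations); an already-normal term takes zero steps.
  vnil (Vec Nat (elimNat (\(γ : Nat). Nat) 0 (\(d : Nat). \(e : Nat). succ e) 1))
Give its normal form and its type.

normal form:
  vnil (Vec Nat 1)
the term's type:
  Vec (Vec Nat 1) 0
observation: contracting an elimNat iota-redex first, the term normalizes in 4 steps.


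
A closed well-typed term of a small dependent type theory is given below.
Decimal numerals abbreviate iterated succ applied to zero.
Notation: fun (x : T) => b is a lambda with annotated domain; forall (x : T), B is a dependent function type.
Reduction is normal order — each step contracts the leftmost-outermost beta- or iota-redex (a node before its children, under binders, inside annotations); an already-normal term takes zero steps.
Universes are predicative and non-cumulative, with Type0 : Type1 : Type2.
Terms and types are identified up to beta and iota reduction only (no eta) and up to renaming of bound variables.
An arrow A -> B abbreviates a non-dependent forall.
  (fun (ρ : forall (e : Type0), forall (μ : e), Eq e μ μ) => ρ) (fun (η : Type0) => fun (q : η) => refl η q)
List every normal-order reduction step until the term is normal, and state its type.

normal-order reduction sequence:
  (fun (ρ : forall (e : Type0), forall (μ : e), Eq e μ μ) => ρ) (fun (η : Type0) => fun (q : η) => refl η q)
  ~> fun (ρ : Type0) => fun (e : ρ) => refl ρ e
the term's type:
  forall (ρ : Type0), forall (e : ρ), Eq ρ e e


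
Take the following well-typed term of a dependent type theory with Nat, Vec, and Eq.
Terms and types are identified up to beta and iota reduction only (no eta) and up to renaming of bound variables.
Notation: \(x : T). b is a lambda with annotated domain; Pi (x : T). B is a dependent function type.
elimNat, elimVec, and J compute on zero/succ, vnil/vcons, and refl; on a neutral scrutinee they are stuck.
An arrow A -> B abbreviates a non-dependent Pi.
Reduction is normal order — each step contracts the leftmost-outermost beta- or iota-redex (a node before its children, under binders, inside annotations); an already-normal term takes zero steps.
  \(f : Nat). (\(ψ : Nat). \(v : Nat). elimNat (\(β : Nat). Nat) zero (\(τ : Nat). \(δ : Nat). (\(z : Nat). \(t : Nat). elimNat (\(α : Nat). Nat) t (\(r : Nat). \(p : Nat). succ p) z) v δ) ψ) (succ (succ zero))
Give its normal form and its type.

reduced normal form:
  \(f : Nat). \(ψ : Nat). elimNat (\(v : Nat). Nat) (elimNat (\(β : Nat). Nat) zero (\(τ : Nat). \(δ : Nat). succ δ) ψ) (\(z : Nat). \(t : Nat). succ t) ψ
inferred type:
  Nat -> Nat -> Nat


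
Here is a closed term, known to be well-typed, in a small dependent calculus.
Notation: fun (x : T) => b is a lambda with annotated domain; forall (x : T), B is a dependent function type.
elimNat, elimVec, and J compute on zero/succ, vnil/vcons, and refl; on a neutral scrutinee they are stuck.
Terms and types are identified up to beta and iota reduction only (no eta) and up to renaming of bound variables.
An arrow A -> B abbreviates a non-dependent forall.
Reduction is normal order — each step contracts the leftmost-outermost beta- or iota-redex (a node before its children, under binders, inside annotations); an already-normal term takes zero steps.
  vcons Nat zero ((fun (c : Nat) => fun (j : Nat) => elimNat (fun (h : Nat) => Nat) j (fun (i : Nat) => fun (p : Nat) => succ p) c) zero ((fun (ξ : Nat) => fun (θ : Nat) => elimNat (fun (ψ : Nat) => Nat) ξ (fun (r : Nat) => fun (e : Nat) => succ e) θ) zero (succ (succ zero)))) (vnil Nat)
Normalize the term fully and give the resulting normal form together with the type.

normal form:
  vcons Nat zero (succ (succ zero)) (vnil Nat)
type:
  Vec Nat (succ zero)
observation: 12 normal-order steps separate the term from its normal form.


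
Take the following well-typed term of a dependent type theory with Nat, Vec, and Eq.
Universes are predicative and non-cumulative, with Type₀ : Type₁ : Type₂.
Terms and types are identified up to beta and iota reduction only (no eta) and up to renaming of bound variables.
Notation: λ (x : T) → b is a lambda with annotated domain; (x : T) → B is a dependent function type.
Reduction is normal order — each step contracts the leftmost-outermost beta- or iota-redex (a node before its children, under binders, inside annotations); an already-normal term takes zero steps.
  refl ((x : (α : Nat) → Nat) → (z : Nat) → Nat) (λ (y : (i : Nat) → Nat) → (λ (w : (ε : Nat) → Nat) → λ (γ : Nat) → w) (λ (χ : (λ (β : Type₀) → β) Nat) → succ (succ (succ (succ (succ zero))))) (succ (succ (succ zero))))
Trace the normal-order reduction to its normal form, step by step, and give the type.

reduction (normal order):
  refl ((x : (α : Nat) → Nat) → (z : Nat) → Nat) (λ (y : (i : Nat) → Nat) → (λ (w : (ε : Nat) → Nat) → λ (γ : Nat) → w) (λ (χ : (λ (β : Type₀) → β) Nat) → succ (succ (succ (succ (succ zero))))) (succ (succ (succ zero))))
  ~> refl ((x : (α : Nat) → Nat) → (z : Nat) → Nat) (λ (y : (i : Nat) → Nat) → (λ (w : Nat) → λ (ε : (λ (γ : Type₀) → γ) Nat) → succ (succ (succ (succ (succ zero))))) (succ (succ (succ zero))))
  ~> refl ((x : (α : Nat) → Nat) → (z : Nat) → Nat) (λ (y : (i : Nat) → Nat) → λ (w : (λ (ε : Type₀) → ε) Nat) → succ (succ (succ (succ (succ zero)))))
  ~> refl ((x : (α : Nat) → Nat) → (z : Nat) → Nat) (λ (y : (i : Nat) → Nat) → λ (w : Nat) → succ (succ (succ (succ (succ zero)))))
type:
  Eq ((x : (α : Nat) → Nat) → (z : Nat) → Nat) (λ (y : (i : Nat) → Nat) → λ (w : Nat) → succ (succ (succ (succ (succ zero))))) (λ (ε : (γ : Nat) → Nat) → λ (χ : Nat) → succ (succ (succ (succ (succ zero)))))
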